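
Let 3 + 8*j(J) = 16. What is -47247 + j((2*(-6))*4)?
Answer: -377963/8 ≈ -47245.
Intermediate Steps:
j(J) = 13/8 (j(J) = -3/8 + (⅛)*16 = -3/8 + 2 = 13/8)
-47247 + j((2*(-6))*4) = -47247 + 13/8 = -377963/8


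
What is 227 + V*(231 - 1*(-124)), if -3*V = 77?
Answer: -26654/3 ≈ -8884.7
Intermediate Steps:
V = -77/3 (V = -⅓*77 = -77/3 ≈ -25.667)
227 + V*(231 - 1*(-124)) = 227 - 77*(231 - 1*(-124))/3 = 227 - 77*(231 + 124)/3 = 227 - 77/3*355 = 227 - 27335/3 = -26654/3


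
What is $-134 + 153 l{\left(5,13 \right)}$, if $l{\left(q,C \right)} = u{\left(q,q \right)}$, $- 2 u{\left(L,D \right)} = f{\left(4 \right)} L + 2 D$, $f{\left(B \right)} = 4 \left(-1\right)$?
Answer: $631$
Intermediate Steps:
$f{\left(B \right)} = -4$
$u{\left(L,D \right)} = - D + 2 L$ ($u{\left(L,D \right)} = - \frac{- 4 L + 2 D}{2} = - D + 2 L$)
$l{\left(q,C \right)} = q$ ($l{\left(q,C \right)} = - q + 2 q = q$)
$-134 + 153 l{\left(5,13 \right)} = -134 + 153 \cdot 5 = -134 + 765 = 631$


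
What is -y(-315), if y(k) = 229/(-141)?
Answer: 229/141 ≈ 1.6241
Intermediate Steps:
y(k) = -229/141 (y(k) = 229*(-1/141) = -229/141)
-y(-315) = -1*(-229/141) = 229/141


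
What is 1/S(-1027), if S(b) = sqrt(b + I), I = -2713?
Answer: -I*sqrt(935)/1870 ≈ -0.016352*I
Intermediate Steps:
S(b) = sqrt(-2713 + b) (S(b) = sqrt(b - 2713) = sqrt(-2713 + b))
1/S(-1027) = 1/(sqrt(-2713 - 1027)) = 1/(sqrt(-3740)) = 1/(2*I*sqrt(935)) = -I*sqrt(935)/1870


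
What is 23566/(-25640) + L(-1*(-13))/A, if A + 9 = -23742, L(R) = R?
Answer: -21540361/23422140 ≈ -0.91966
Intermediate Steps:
A = -23751 (A = -9 - 23742 = -23751)
23566/(-25640) + L(-1*(-13))/A = 23566/(-25640) - 1*(-13)/(-23751) = 23566*(-1/25640) + 13*(-1/23751) = -11783/12820 - 1/1827 = -21540361/23422140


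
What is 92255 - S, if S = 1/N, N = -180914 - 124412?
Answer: 28167850131/305326 ≈ 92255.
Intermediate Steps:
N = -305326
S = -1/305326 (S = 1/(-305326) = -1/305326 ≈ -3.2752e-6)
92255 - S = 92255 - 1*(-1/305326) = 92255 + 1/305326 = 28167850131/305326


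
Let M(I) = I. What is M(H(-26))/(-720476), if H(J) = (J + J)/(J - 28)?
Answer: -13/9726426 ≈ -1.3366e-6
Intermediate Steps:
H(J) = 2*J/(-28 + J) (H(J) = (2*J)/(-28 + J) = 2*J/(-28 + J))
M(H(-26))/(-720476) = (2*(-26)/(-28 - 26))/(-720476) = (2*(-26)/(-54))*(-1/720476) = (2*(-26)*(-1/54))*(-1/720476) = (26/27)*(-1/720476) = -13/9726426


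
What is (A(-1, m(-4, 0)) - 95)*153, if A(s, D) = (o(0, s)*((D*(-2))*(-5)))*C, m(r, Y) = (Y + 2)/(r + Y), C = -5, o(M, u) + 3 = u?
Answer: -29835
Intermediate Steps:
o(M, u) = -3 + u
m(r, Y) = (2 + Y)/(Y + r)
A(s, D) = -50*D*(-3 + s) (A(s, D) = ((-3 + s)*((D*(-2))*(-5)))*(-5) = ((-3 + s)*(-2*D*(-5)))*(-5) = ((-3 + s)*(10*D))*(-5) = (10*D*(-3 + s))*(-5) = -50*D*(-3 + s))
(A(-1, m(-4, 0)) - 95)*153 = (50*((2 + 0)/(0 - 4))*(3 - 1*(-1)) - 95)*153 = (50*(2/(-4))*(3 + 1) - 95)*153 = (50*(-¼*2)*4 - 95)*153 = (50*(-½)*4 - 95)*153 = (-100 - 95)*153 = -195*153 = -29835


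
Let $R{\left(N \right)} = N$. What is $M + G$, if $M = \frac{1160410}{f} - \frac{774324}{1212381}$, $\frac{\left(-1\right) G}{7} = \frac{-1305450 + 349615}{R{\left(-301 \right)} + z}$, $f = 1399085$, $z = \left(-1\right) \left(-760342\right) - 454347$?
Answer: $\frac{84800508282196543}{3840929787244194} \approx 22.078$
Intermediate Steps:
$z = 305995$ ($z = 760342 - 454347 = 305995$)
$G = \frac{6690845}{305694}$ ($G = - 7 \frac{-1305450 + 349615}{-301 + 305995} = - 7 \left(- \frac{955835}{305694}\right) = - 7 \left(\left(-955835\right) \frac{1}{305694}\right) = \left(-7\right) \left(- \frac{955835}{305694}\right) = \frac{6690845}{305694} \approx 21.887$)
$M = \frac{7189198726}{37693868253}$ ($M = \frac{1160410}{1399085} - \frac{774324}{1212381} = 1160410 \cdot \frac{1}{1399085} - \frac{86036}{134709} = \frac{232082}{279817} - \frac{86036}{134709} = \frac{7189198726}{37693868253} \approx 0.19073$)
$M + G = \frac{7189198726}{37693868253} + \frac{6690845}{305694} = \frac{84800508282196543}{3840929787244194}$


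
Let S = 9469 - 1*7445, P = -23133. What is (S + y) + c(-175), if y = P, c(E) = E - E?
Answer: -21109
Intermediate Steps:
c(E) = 0
S = 2024 (S = 9469 - 7445 = 2024)
y = -23133
(S + y) + c(-175) = (2024 - 23133) + 0 = -21109 + 0 = -21109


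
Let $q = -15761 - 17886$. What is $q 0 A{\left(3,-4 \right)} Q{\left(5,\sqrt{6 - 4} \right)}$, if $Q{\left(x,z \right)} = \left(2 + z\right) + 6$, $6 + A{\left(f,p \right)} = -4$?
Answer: $0$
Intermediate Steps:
$A{\left(f,p \right)} = -10$ ($A{\left(f,p \right)} = -6 - 4 = -10$)
$Q{\left(x,z \right)} = 8 + z$
$q = -33647$ ($q = -15761 - 17886 = -33647$)
$q 0 A{\left(3,-4 \right)} Q{\left(5,\sqrt{6 - 4} \right)} = - 33647 \cdot 0 \left(-10\right) \left(8 + \sqrt{6 - 4}\right) = - 33647 \cdot 0 \left(8 + \sqrt{2}\right) = \left(-33647\right) 0 = 0$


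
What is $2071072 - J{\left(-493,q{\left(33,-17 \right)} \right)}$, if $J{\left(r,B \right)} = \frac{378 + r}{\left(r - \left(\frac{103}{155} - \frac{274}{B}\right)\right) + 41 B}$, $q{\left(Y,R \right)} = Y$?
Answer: $\frac{9191358063137}{4437971} \approx 2.0711 \cdot 10^{6}$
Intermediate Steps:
$J{\left(r,B \right)} = \frac{378 + r}{- \frac{103}{155} + r + 41 B + \frac{274}{B}}$ ($J{\left(r,B \right)} = \frac{378 + r}{\left(r - \left(103 \cdot \frac{1}{155} - \frac{274}{B}\right)\right) + 41 B} = \frac{378 + r}{\left(r - \left(\frac{103}{155} - \frac{274}{B}\right)\right) + 41 B} = \frac{378 + r}{\left(- \frac{103}{155} + r + \frac{274}{B}\right) + 41 B} = \frac{378 + r}{- \frac{103}{155} + r + 41 B + \frac{274}{B}}$)
$2071072 - J{\left(-493,q{\left(33,-17 \right)} \right)} = 2071072 - 155 \cdot 33 \frac{1}{42470 - 3399 + 6355 \cdot 33^{2} + 155 \cdot 33 \left(-493\right)} \left(378 - 493\right) = 2071072 - 155 \cdot 33 \frac{1}{42470 - 3399 + 6355 \cdot 1089 - 2521695} \left(-115\right) = 2071072 - 155 \cdot 33 \frac{1}{42470 - 3399 + 6920595 - 2521695} \left(-115\right) = 2071072 - 155 \cdot 33 \cdot \frac{1}{4437971} \left(-115\right) = 2071072 - - \frac{588225}{4437971} = 2071072 + \frac{588225}{4437971} = \frac{9191358063137}{4437971}$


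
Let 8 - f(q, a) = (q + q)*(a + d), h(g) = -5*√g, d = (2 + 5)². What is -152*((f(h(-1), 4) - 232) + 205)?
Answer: 2888 - 80560*I ≈ 2888.0 - 80560.0*I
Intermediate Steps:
d = 49 (d = 7² = 49)
f(q, a) = 8 - 2*q*(49 + a) (f(q, a) = 8 - (q + q)*(a + 49) = 8 - 2*q*(49 + a))
-152*((f(h(-1), 4) - 232) + 205) = -152*(((8 - (-490)*√(-1) - 2*4*(-5*I)) - 232) + 205) = -152*(((8 - (-490)*I - 2*4*(-5*I)) - 232) + 205) = -152*(((8 + 490*I + 40*I) - 232) + 205) = -152*(((8 + 530*I) - 232) + 205) = -152*((-224 + 530*I) + 205) = -152*(-19 + 530*I) = 2888 - 80560*I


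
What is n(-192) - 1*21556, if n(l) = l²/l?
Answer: -21748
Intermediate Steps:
n(l) = l
n(-192) - 1*21556 = -192 - 1*21556 = -192 - 21556 = -21748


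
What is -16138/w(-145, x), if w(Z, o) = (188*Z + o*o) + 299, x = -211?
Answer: -8069/8780 ≈ -0.91902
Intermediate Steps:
w(Z, o) = 299 + o² + 188*Z (w(Z, o) = (188*Z + o²) + 299 = (o² + 188*Z) + 299 = 299 + o² + 188*Z)
-16138/w(-145, x) = -16138/(299 + (-211)² + 188*(-145)) = -16138/(299 + 44521 - 27260) = -16138/17560 = -16138*1/17560 = -8069/8780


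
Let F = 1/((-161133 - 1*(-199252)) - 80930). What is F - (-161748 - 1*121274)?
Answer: 12116454841/42811 ≈ 2.8302e+5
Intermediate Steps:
F = -1/42811 (F = 1/((-161133 + 199252) - 80930) = 1/(38119 - 80930) = 1/(-42811) = -1/42811 ≈ -2.3358e-5)
F - (-161748 - 1*121274) = -1/42811 - (-161748 - 1*121274) = -1/42811 - (-161748 - 121274) = -1/42811 - 1*(-283022) = -1/42811 + 283022 = 12116454841/42811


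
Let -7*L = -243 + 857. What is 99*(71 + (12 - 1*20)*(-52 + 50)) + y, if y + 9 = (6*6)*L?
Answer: 38124/7 ≈ 5446.3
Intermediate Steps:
L = -614/7 (L = -(-243 + 857)/7 = -⅐*614 = -614/7 ≈ -87.714)
y = -22167/7 (y = -9 + (6*6)*(-614/7) = -9 + 36*(-614/7) = -9 - 22104/7 = -22167/7 ≈ -3166.7)
99*(71 + (12 - 1*20)*(-52 + 50)) + y = 99*(71 + (12 - 1*20)*(-52 + 50)) - 22167/7 = 99*(71 + (12 - 20)*(-2)) - 22167/7 = 99*(71 - 8*(-2)) - 22167/7 = 99*(71 + 16) - 22167/7 = 99*87 - 22167/7 = 8613 - 22167/7 = 38124/7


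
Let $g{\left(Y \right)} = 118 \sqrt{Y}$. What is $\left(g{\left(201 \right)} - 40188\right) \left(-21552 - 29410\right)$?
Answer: $2048060856 - 6013516 \sqrt{201} \approx 1.9628 \cdot 10^{9}$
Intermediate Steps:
$\left(g{\left(201 \right)} - 40188\right) \left(-21552 - 29410\right) = \left(118 \sqrt{201} - 40188\right) \left(-21552 - 29410\right) = \left(-40188 + 118 \sqrt{201}\right) \left(-50962\right) = 2048060856 - 6013516 \sqrt{201}$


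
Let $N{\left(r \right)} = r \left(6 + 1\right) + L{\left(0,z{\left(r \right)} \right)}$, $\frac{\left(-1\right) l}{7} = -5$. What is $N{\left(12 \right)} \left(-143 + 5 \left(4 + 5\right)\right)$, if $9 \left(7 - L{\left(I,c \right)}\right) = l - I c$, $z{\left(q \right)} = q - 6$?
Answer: $- \frac{76832}{9} \approx -8536.9$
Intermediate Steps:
$l = 35$ ($l = \left(-7\right) \left(-5\right) = 35$)
$z{\left(q \right)} = -6 + q$ ($z{\left(q \right)} = q - 6 = -6 + q$)
$L{\left(I,c \right)} = \frac{28}{9} + \frac{I c}{9}$ ($L{\left(I,c \right)} = 7 - \frac{35 - I c}{9} = 7 + \left(- \frac{35}{9} + \frac{I c}{9}\right) = \frac{28}{9} + \frac{I c}{9}$)
$N{\left(r \right)} = \frac{28}{9} + 7 r$ ($N{\left(r \right)} = r \left(6 + 1\right) + \left(\frac{28}{9} + \frac{1}{9} \cdot 0 \left(-6 + r\right)\right) = r 7 + \left(\frac{28}{9} + 0\right) = 7 r + \frac{28}{9} = \frac{28}{9} + 7 r$)
$N{\left(12 \right)} \left(-143 + 5 \left(4 + 5\right)\right) = \left(\frac{28}{9} + 7 \cdot 12\right) \left(-143 + 5 \left(4 + 5\right)\right) = \left(\frac{28}{9} + 84\right) \left(-143 + 5 \cdot 9\right) = \frac{784 \left(-143 + 45\right)}{9} = \frac{784}{9} \left(-98\right) = - \frac{76832}{9}$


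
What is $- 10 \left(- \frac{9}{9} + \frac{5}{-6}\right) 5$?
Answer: $\frac{275}{3} \approx 91.667$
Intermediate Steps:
$- 10 \left(- \frac{9}{9} + \frac{5}{-6}\right) 5 = - 10 \left(\left(-9\right) \frac{1}{9} + 5 \left(- \frac{1}{6}\right)\right) 5 = - 10 \left(-1 - \frac{5}{6}\right) 5 = \left(-10\right) \left(- \frac{11}{6}\right) 5 = \frac{55}{3} \cdot 5 = \frac{275}{3}$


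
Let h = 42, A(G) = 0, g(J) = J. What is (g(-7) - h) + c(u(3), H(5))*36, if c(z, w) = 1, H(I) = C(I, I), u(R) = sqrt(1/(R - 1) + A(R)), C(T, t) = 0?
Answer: -13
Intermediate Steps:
u(R) = sqrt(1/(-1 + R)) (u(R) = sqrt(1/(R - 1) + 0) = sqrt(1/(-1 + R) + 0) = sqrt(1/(-1 + R)))
H(I) = 0
(g(-7) - h) + c(u(3), H(5))*36 = (-7 - 1*42) + 1*36 = (-7 - 42) + 36 = -49 + 36 = -13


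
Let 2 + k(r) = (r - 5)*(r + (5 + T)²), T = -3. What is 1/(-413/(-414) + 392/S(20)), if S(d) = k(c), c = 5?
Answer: -414/80731 ≈ -0.0051281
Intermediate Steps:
k(r) = -2 + (-5 + r)*(4 + r) (k(r) = -2 + (r - 5)*(r + (5 - 3)²) = -2 + (-5 + r)*(r + 2²) = -2 + (-5 + r)*(r + 4) = -2 + (-5 + r)*(4 + r))
S(d) = -2 (S(d) = -22 + 5² - 1*5 = -22 + 25 - 5 = -2)
1/(-413/(-414) + 392/S(20)) = 1/(-413/(-414) + 392/(-2)) = 1/(-413*(-1/414) + 392*(-½)) = 1/(413/414 - 196) = 1/(-80731/414) = -414/80731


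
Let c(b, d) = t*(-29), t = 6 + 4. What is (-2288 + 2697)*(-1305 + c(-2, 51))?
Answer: -652355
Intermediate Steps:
t = 10
c(b, d) = -290 (c(b, d) = 10*(-29) = -290)
(-2288 + 2697)*(-1305 + c(-2, 51)) = (-2288 + 2697)*(-1305 - 290) = 409*(-1595) = -652355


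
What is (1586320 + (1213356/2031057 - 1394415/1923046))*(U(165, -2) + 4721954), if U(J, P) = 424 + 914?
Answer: 16204274758276225055602/2162688837 ≈ 7.4927e+12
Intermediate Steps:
U(J, P) = 1338
(1586320 + (1213356/2031057 - 1394415/1923046))*(U(165, -2) + 4721954) = (1586320 + (1213356/2031057 - 1394415/1923046))*(1338 + 4721954) = (1586320 + (1213356*(1/2031057) - 1394415*1/1923046))*4723292 = (1586320 + (404452/677019 - 1394415/1923046))*4723292 = (1586320 - 166265648093/1301938679874)*4723292 = (2065291200392075587/1301938679874)*4723292 = 16204274758276225055602/2162688837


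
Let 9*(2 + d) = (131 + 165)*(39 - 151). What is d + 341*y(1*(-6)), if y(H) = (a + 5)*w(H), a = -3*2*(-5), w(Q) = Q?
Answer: -677660/9 ≈ -75296.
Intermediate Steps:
d = -33170/9 (d = -2 + ((131 + 165)*(39 - 151))/9 = -2 + (296*(-112))/9 = -2 + (1/9)*(-33152) = -2 - 33152/9 = -33170/9 ≈ -3685.6)
a = 30 (a = -6*(-5) = 30)
y(H) = 35*H (y(H) = (30 + 5)*H = 35*H)
d + 341*y(1*(-6)) = -33170/9 + 341*(35*(1*(-6))) = -33170/9 + 341*(35*(-6)) = -33170/9 + 341*(-210) = -33170/9 - 71610 = -677660/9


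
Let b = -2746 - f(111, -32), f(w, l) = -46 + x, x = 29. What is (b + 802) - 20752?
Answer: -22679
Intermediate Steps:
f(w, l) = -17 (f(w, l) = -46 + 29 = -17)
b = -2729 (b = -2746 - 1*(-17) = -2746 + 17 = -2729)
(b + 802) - 20752 = (-2729 + 802) - 20752 = -1927 - 20752 = -22679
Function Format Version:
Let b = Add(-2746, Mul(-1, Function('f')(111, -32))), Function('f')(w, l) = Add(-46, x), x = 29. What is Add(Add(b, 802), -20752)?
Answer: -22679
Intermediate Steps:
Function('f')(w, l) = -17 (Function('f')(w, l) = Add(-46, 29) = -17)
b = -2729 (b = Add(-2746, Mul(-1, -17)) = Add(-2746, 17) = -2729)
Add(Add(b, 802), -20752) = Add(Add(-2729, 802), -20752) = Add(-1927, -20752) = -22679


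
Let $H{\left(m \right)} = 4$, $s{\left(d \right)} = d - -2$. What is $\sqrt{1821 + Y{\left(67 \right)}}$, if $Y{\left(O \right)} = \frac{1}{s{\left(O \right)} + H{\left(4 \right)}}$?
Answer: $\frac{\sqrt{9704182}}{73} \approx 42.673$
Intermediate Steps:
$s{\left(d \right)} = 2 + d$ ($s{\left(d \right)} = d + 2 = 2 + d$)
$Y{\left(O \right)} = \frac{1}{6 + O}$ ($Y{\left(O \right)} = \frac{1}{\left(2 + O\right) + 4} = \frac{1}{6 + O}$)
$\sqrt{1821 + Y{\left(67 \right)}} = \sqrt{1821 + \frac{1}{6 + 67}} = \sqrt{1821 + \frac{1}{73}} = \sqrt{\frac{132934}{73}} = \frac{\sqrt{9704182}}{73}$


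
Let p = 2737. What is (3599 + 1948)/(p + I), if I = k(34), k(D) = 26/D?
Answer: 31433/15514 ≈ 2.0261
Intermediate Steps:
I = 13/17 (I = 26/34 = 26*(1/34) = 13/17 ≈ 0.76471)
(3599 + 1948)/(p + I) = (3599 + 1948)/(2737 + 13/17) = 5547/(46542/17) = 5547*(17/46542) = 31433/15514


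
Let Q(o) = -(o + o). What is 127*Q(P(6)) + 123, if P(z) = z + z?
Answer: -2925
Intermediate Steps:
P(z) = 2*z
Q(o) = -2*o
127*Q(P(6)) + 123 = 127*(-4*6) + 123 = 127*(-2*12) + 123 = 127*(-24) + 123 = -3048 + 123 = -2925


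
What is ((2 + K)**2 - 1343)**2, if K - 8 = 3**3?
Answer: 676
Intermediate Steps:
K = 35 (K = 8 + 3**3 = 8 + 27 = 35)
((2 + K)**2 - 1343)**2 = ((2 + 35)**2 - 1343)**2 = (37**2 - 1343)**2 = (1369 - 1343)**2 = 26**2 = 676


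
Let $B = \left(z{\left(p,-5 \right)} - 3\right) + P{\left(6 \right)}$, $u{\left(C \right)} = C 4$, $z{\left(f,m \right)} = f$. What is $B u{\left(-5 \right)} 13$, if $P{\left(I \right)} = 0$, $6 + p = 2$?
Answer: $1820$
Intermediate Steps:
$p = -4$ ($p = -6 + 2 = -4$)
$u{\left(C \right)} = 4 C$
$B = -7$ ($B = \left(-4 - 3\right) + 0 = -7 + 0 = -7$)
$B u{\left(-5 \right)} 13 = - 7 \cdot 4 \left(-5\right) 13 = \left(-7\right) \left(-20\right) 13 = 140 \cdot 13 = 1820$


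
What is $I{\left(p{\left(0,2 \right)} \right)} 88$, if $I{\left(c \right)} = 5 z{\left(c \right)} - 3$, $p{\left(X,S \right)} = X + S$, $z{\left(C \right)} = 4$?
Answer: $1496$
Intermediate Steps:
$p{\left(X,S \right)} = S + X$
$I{\left(c \right)} = 17$ ($I{\left(c \right)} = 5 \cdot 4 - 3 = 20 - 3 = 17$)
$I{\left(p{\left(0,2 \right)} \right)} 88 = 17 \cdot 88 = 1496$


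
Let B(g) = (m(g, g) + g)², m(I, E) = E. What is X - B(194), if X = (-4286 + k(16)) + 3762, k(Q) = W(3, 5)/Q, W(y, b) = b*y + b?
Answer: -604267/4 ≈ -1.5107e+5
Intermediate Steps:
W(y, b) = b + b*y
k(Q) = 20/Q (k(Q) = (5*(1 + 3))/Q = (5*4)/Q = 20/Q)
B(g) = 4*g² (B(g) = (g + g)² = (2*g)² = 4*g²)
X = -2091/4 (X = (-4286 + 20/16) + 3762 = (-4286 + 20*(1/16)) + 3762 = (-4286 + 5/4) + 3762 = -17139/4 + 3762 = -2091/4 ≈ -522.75)
X - B(194) = -2091/4 - 4*194² = -2091/4 - 4*37636 = -2091/4 - 1*150544 = -2091/4 - 150544 = -604267/4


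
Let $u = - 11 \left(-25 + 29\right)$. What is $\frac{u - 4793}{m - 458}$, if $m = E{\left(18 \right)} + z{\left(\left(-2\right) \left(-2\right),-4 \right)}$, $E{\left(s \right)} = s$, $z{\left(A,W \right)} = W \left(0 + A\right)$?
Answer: $\frac{4837}{456} \approx 10.607$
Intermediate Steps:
$z{\left(A,W \right)} = A W$ ($z{\left(A,W \right)} = W A = A W$)
$u = -44$ ($u = \left(-11\right) 4 = -44$)
$m = 2$ ($m = 18 + \left(-2\right) \left(-2\right) \left(-4\right) = 18 + 4 \left(-4\right) = 18 - 16 = 2$)
$\frac{u - 4793}{m - 458} = \frac{-44 - 4793}{2 - 458} = - \frac{4837}{-456} = \left(-4837\right) \left(- \frac{1}{456}\right) = \frac{4837}{456}$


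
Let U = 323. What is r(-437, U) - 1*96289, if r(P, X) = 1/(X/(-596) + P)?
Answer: -25109764571/260775 ≈ -96289.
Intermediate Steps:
r(P, X) = 1/(P - X/596) (r(P, X) = 1/(X*(-1/596) + P) = 1/(-X/596 + P) = 1/(P - X/596))
r(-437, U) - 1*96289 = 596/(-1*323 + 596*(-437)) - 1*96289 = 596/(-323 - 260452) - 96289 = 596/(-260775) - 96289 = 596*(-1/260775) - 96289 = -596/260775 - 96289 = -25109764571/260775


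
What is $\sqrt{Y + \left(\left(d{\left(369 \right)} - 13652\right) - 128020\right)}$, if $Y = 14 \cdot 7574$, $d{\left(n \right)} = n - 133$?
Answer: $10 i \sqrt{354} \approx 188.15 i$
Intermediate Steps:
$d{\left(n \right)} = -133 + n$
$Y = 106036$
$\sqrt{Y + \left(\left(d{\left(369 \right)} - 13652\right) - 128020\right)} = \sqrt{106036 + \left(\left(\left(-133 + 369\right) - 13652\right) - 128020\right)} = \sqrt{106036 + \left(\left(236 - 13652\right) - 128020\right)} = \sqrt{106036 - 141436} = \sqrt{-35400} = 10 i \sqrt{354}$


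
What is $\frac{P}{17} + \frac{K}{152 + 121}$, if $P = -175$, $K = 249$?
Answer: $- \frac{14514}{1547} \approx -9.382$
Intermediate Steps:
$\frac{P}{17} + \frac{K}{152 + 121} = - \frac{175}{17} + \frac{249}{152 + 121} = \left(-175\right) \frac{1}{17} + \frac{249}{273} = - \frac{175}{17} + 249 \cdot \frac{1}{273} = - \frac{175}{17} + \frac{83}{91} = - \frac{14514}{1547}$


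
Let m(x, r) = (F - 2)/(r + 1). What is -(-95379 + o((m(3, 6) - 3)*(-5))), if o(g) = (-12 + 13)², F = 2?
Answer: 95378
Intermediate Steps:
m(x, r) = 0 (m(x, r) = (2 - 2)/(r + 1) = 0/(1 + r) = 0)
o(g) = 1 (o(g) = 1² = 1)
-(-95379 + o((m(3, 6) - 3)*(-5))) = -(-95379 + 1) = -1*(-95378) = 95378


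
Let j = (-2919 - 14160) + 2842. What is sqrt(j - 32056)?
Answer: I*sqrt(46293) ≈ 215.16*I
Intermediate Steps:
j = -14237 (j = -17079 + 2842 = -14237)
sqrt(j - 32056) = sqrt(-14237 - 32056) = sqrt(-46293) = I*sqrt(46293)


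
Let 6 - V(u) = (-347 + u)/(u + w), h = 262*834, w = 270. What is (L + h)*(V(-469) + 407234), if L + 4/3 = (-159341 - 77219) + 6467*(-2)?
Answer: -7533635274128/597 ≈ -1.2619e+10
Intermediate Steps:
h = 218508
L = -748486/3 (L = -4/3 + ((-159341 - 77219) + 6467*(-2)) = -4/3 + (-236560 - 12934) = -4/3 - 249494 = -748486/3 ≈ -2.4950e+5)
V(u) = 6 - (-347 + u)/(270 + u) (V(u) = 6 - (-347 + u)/(u + 270) = 6 - (-347 + u)/(270 + u))
(L + h)*(V(-469) + 407234) = (-748486/3 + 218508)*((1967 + 5*(-469))/(270 - 469) + 407234) = -92962*((1967 - 2345)/(-199) + 407234)/3 = -92962*(-1/199*(-378) + 407234)/3 = -92962*(378/199 + 407234)/3 = -92962/3*81039944/199 = -7533635274128/597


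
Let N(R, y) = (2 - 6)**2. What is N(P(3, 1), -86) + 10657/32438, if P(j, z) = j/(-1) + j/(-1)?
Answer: 529665/32438 ≈ 16.329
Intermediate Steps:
P(j, z) = -2*j (P(j, z) = j*(-1) + j*(-1) = -j - j = -2*j)
N(R, y) = 16 (N(R, y) = (-4)**2 = 16)
N(P(3, 1), -86) + 10657/32438 = 16 + 10657/32438 = 529665/32438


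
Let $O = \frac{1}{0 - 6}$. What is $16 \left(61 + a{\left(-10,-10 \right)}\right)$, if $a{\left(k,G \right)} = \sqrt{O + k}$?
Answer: $976 + \frac{8 i \sqrt{366}}{3} \approx 976.0 + 51.016 i$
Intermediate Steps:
$O = - \frac{1}{6}$ ($O = \frac{1}{-6} = - \frac{1}{6} \approx -0.16667$)
$a{\left(k,G \right)} = \sqrt{- \frac{1}{6} + k}$
$16 \left(61 + a{\left(-10,-10 \right)}\right) = 16 \left(61 + \frac{\sqrt{-6 + 36 \left(-10\right)}}{6}\right) = 16 \left(61 + \frac{\sqrt{-6 - 360}}{6}\right) = 16 \left(61 + \frac{\sqrt{-366}}{6}\right) = 16 \left(61 + \frac{i \sqrt{366}}{6}\right) = 976 + \frac{8 i \sqrt{366}}{3}$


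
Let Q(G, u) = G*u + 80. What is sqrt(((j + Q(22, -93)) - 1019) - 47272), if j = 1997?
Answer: 2*I*sqrt(12065) ≈ 219.68*I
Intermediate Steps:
Q(G, u) = 80 + G*u
sqrt(((j + Q(22, -93)) - 1019) - 47272) = sqrt(((1997 + (80 + 22*(-93))) - 1019) - 47272) = sqrt(((1997 + (80 - 2046)) - 1019) - 47272) = sqrt(((1997 - 1966) - 1019) - 47272) = sqrt((31 - 1019) - 47272) = sqrt(-988 - 47272) = sqrt(-48260) = 2*I*sqrt(12065)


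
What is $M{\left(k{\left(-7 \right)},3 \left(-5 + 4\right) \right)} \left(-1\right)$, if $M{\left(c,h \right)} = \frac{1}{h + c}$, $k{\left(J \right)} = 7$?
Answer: $- \frac{1}{4} \approx -0.25$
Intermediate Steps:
$M{\left(c,h \right)} = \frac{1}{c + h}$
$M{\left(k{\left(-7 \right)},3 \left(-5 + 4\right) \right)} \left(-1\right) = \frac{1}{7 + 3 \left(-5 + 4\right)} \left(-1\right) = \frac{1}{7 + 3 \left(-1\right)} \left(-1\right) = \frac{1}{7 - 3} \left(-1\right) = \frac{1}{4} \left(-1\right) = - \frac{1}{4}$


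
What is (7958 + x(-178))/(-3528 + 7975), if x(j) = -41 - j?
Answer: 8095/4447 ≈ 1.8203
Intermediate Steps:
(7958 + x(-178))/(-3528 + 7975) = (7958 + (-41 - 1*(-178)))/(-3528 + 7975) = (7958 + (-41 + 178))/4447 = (7958 + 137)*(1/4447) = 8095*(1/4447) = 8095/4447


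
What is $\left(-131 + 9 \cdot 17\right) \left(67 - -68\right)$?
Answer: $2970$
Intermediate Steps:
$\left(-131 + 9 \cdot 17\right) \left(67 - -68\right) = \left(-131 + 153\right) \left(67 + 68\right) = 22 \cdot 135 = 2970$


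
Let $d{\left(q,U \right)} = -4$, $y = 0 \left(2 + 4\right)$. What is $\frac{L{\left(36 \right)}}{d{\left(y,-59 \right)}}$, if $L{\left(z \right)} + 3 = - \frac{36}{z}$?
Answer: $1$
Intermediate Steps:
$L{\left(z \right)} = -3 - \frac{36}{z}$
$y = 0$ ($y = 0 \cdot 6 = 0$)
$\frac{L{\left(36 \right)}}{d{\left(y,-59 \right)}} = \frac{-3 - \frac{36}{36}}{-4} = \left(-3 - 1\right) \left(- \frac{1}{4}\right) = \left(-4\right) \left(- \frac{1}{4}\right) = 1$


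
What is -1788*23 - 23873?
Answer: -64997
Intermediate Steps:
-1788*23 - 23873 = -41124 - 23873 = -64997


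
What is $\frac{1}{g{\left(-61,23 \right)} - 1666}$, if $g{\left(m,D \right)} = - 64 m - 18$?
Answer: $\frac{1}{2220} \approx 0.00045045$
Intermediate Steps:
$g{\left(m,D \right)} = -18 - 64 m$
$\frac{1}{g{\left(-61,23 \right)} - 1666} = \frac{1}{\left(-18 - -3904\right) - 1666} = \frac{1}{\left(-18 + 3904\right) - 1666} = \frac{1}{3886 - 1666} = \frac{1}{2220}$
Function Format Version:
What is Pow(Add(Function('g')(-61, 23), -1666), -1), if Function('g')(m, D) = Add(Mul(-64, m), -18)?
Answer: Rational(1, 2220) ≈ 0.00045045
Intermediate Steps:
Function('g')(m, D) = Add(-18, Mul(-64, m))
Pow(Add(Function('g')(-61, 23), -1666), -1) = Pow(Add(Add(-18, Mul(-64, -61)), -1666), -1) = Pow(Add(Add(-18, 3904), -1666), -1) = Pow(Add(3886, -1666), -1) = Pow(2220, -1) = Rational(1, 2220)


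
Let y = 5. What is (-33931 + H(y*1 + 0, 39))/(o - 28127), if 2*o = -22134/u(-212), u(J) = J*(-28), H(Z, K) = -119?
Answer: 28874400/23853277 ≈ 1.2105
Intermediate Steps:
u(J) = -28*J
o = -1581/848 (o = (-22134/((-28*(-212))))/2 = (-22134/5936)/2 = (-22134*1/5936)/2 = (½)*(-1581/424) = -1581/848 ≈ -1.8644)
(-33931 + H(y*1 + 0, 39))/(o - 28127) = (-33931 - 119)/(-1581/848 - 28127) = -34050/(-23853277/848) = -34050*(-848/23853277) = 28874400/23853277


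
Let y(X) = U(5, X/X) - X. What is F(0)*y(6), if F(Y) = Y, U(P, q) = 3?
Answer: 0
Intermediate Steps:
y(X) = 3 - X
F(0)*y(6) = 0*(3 - 1*6) = 0*(3 - 6) = 0*(-3) = 0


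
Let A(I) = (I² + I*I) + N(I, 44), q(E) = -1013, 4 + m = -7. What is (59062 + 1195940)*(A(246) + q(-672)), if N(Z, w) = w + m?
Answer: 150665500104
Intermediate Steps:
m = -11 (m = -4 - 7 = -11)
N(Z, w) = -11 + w (N(Z, w) = w - 11 = -11 + w)
A(I) = 33 + 2*I² (A(I) = (I² + I*I) + (-11 + 44) = (I² + I²) + 33 = 2*I² + 33 = 33 + 2*I²)
(59062 + 1195940)*(A(246) + q(-672)) = (59062 + 1195940)*((33 + 2*246²) - 1013) = 1255002*((33 + 2*60516) - 1013) = 1255002*((33 + 121032) - 1013) = 1255002*(121065 - 1013) = 1255002*120052 = 150665500104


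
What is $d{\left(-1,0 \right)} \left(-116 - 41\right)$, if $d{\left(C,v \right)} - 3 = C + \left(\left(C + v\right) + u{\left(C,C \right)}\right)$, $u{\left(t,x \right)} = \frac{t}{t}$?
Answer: $-314$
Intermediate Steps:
$u{\left(t,x \right)} = 1$
$d{\left(C,v \right)} = 4 + v + 2 C$ ($d{\left(C,v \right)} = 3 + \left(C + \left(\left(C + v\right) + 1\right)\right) = 3 + \left(C + \left(1 + C + v\right)\right) = 3 + \left(1 + v + 2 C\right) = 4 + v + 2 C$)
$d{\left(-1,0 \right)} \left(-116 - 41\right) = \left(4 + 0 + 2 \left(-1\right)\right) \left(-116 - 41\right) = \left(4 + 0 - 2\right) \left(-157\right) = 2 \left(-157\right) = -314$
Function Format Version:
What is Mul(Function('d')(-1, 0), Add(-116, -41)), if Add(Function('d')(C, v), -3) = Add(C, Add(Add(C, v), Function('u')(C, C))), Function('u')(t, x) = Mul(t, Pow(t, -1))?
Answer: -314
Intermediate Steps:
Function('u')(t, x) = 1
Function('d')(C, v) = Add(4, v, Mul(2, C)) (Function('d')(C, v) = Add(3, Add(C, Add(Add(C, v), 1))) = Add(3, Add(C, Add(1, C, v))) = Add(3, Add(1, v, Mul(2, C))) = Add(4, v, Mul(2, C)))
Mul(Function('d')(-1, 0), Add(-116, -41)) = Mul(Add(4, 0, Mul(2, -1)), Add(-116, -41)) = Mul(Add(4, 0, -2), -157) = Mul(2, -157) = -314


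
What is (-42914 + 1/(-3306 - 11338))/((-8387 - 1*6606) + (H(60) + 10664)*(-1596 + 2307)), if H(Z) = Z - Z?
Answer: -628432617/110812773484 ≈ -0.0056711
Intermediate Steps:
H(Z) = 0
(-42914 + 1/(-3306 - 11338))/((-8387 - 1*6606) + (H(60) + 10664)*(-1596 + 2307)) = (-42914 + 1/(-3306 - 11338))/((-8387 - 1*6606) + (0 + 10664)*(-1596 + 2307)) = (-42914 + 1/(-14644))/((-8387 - 6606) + 10664*711) = (-42914 - 1/14644)/(-14993 + 7582104) = -628432617/14644/7567111 = -628432617/14644*1/7567111 = -628432617/110812773484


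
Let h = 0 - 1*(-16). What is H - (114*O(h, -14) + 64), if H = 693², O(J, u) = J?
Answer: 478361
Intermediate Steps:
h = 16 (h = 0 + 16 = 16)
H = 480249
H - (114*O(h, -14) + 64) = 480249 - (114*16 + 64) = 480249 - (1824 + 64) = 480249 - 1*1888 = 480249 - 1888 = 478361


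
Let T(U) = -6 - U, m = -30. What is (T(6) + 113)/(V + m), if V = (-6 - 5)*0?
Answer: -101/30 ≈ -3.3667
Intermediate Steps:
V = 0 (V = -11*0 = 0)
(T(6) + 113)/(V + m) = ((-6 - 1*6) + 113)/(0 - 30) = ((-6 - 6) + 113)/(-30) = -(-12 + 113)/30 = -1/30*101 = -101/30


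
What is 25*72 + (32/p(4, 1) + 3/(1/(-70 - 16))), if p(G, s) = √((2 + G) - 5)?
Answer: 1574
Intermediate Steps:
p(G, s) = √(-3 + G)
25*72 + (32/p(4, 1) + 3/(1/(-70 - 16))) = 25*72 + (32/(√(-3 + 4)) + 3/(1/(-70 - 16))) = 1800 + (32/(√1) + 3/(1/(-86))) = 1800 + (32/1 + 3/(-1/86)) = 1800 + (32*1 + 3*(-86)) = 1800 + (32 - 258) = 1800 - 226 = 1574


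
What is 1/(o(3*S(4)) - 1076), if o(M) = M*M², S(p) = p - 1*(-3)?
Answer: 1/8185 ≈ 0.00012217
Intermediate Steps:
S(p) = 3 + p (S(p) = p + 3 = 3 + p)
o(M) = M³
1/(o(3*S(4)) - 1076) = 1/((3*(3 + 4))³ - 1076) = 1/((3*7)³ - 1076) = 1/(21³ - 1076) = 1/(9261 - 1076) = 1/8185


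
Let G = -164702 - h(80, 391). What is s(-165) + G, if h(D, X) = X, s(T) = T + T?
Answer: -165423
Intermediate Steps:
s(T) = 2*T
G = -165093 (G = -164702 - 1*391 = -164702 - 391 = -165093)
s(-165) + G = 2*(-165) - 165093 = -330 - 165093 = -165423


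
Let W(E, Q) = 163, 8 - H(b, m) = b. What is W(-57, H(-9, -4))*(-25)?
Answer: -4075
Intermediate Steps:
H(b, m) = 8 - b
W(-57, H(-9, -4))*(-25) = 163*(-25) = -4075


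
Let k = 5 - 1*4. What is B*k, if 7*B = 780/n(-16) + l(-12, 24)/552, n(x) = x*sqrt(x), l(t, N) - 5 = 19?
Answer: 1/161 + 195*I/112 ≈ 0.0062112 + 1.7411*I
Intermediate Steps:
k = 1 (k = 5 - 4 = 1)
l(t, N) = 24 (l(t, N) = 5 + 19 = 24)
n(x) = x**(3/2)
B = 1/161 + 195*I/112 (B = (780/((-16)**(3/2)) + 24/552)/7 = (780/((-64*I)) + 24*(1/552))/7 = (780*(I/64) + 1/23)/7 = (195*I/16 + 1/23)/7 = (1/23 + 195*I/16)/7 = 1/161 + 195*I/112 ≈ 0.0062112 + 1.7411*I)
B*k = (1/161 + 195*I/112)*1 = 1/161 + 195*I/112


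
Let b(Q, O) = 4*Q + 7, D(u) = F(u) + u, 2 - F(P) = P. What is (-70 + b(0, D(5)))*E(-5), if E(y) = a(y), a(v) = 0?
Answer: 0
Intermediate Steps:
F(P) = 2 - P
E(y) = 0
D(u) = 2 (D(u) = (2 - u) + u = 2)
b(Q, O) = 7 + 4*Q
(-70 + b(0, D(5)))*E(-5) = (-70 + (7 + 4*0))*0 = (-70 + (7 + 0))*0 = (-70 + 7)*0 = -63*0 = 0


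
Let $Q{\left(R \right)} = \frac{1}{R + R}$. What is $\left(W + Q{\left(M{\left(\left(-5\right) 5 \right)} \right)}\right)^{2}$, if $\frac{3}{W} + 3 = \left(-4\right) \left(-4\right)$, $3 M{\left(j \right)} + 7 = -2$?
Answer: $\frac{25}{6084} \approx 0.0041091$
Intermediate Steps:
$M{\left(j \right)} = -3$ ($M{\left(j \right)} = - \frac{7}{3} + \frac{1}{3} \left(-2\right) = - \frac{7}{3} - \frac{2}{3} = -3$)
$W = \frac{3}{13}$ ($W = \frac{3}{-3 - -16} = \frac{3}{-3 + 16} = \frac{3}{13} \approx 0.23077$)
$Q{\left(R \right)} = \frac{1}{2 R}$
$\left(W + Q{\left(M{\left(\left(-5\right) 5 \right)} \right)}\right)^{2} = \left(\frac{3}{13} + \frac{1}{2 \left(-3\right)}\right)^{2} = \left(\frac{3}{13} + \frac{1}{2} \left(- \frac{1}{3}\right)\right)^{2} = \left(\frac{3}{13} - \frac{1}{6}\right)^{2} = \left(\frac{5}{78}\right)^{2} = \frac{25}{6084}$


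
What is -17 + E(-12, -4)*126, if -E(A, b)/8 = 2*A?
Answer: 24175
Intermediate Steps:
E(A, b) = -16*A
-17 + E(-12, -4)*126 = -17 - 16*(-12)*126 = -17 + 192*126 = -17 + 24192 = 24175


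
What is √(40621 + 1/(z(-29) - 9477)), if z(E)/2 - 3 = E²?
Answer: 2*√616103995938/7789 ≈ 201.55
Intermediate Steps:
z(E) = 6 + 2*E²
√(40621 + 1/(z(-29) - 9477)) = √(40621 + 1/((6 + 2*(-29)²) - 9477)) = √(40621 + 1/((6 + 2*841) - 9477)) = √(40621 + 1/((6 + 1682) - 9477)) = √(40621 + 1/(1688 - 9477)) = √(40621 + 1/(-7789)) = √(40621 - 1/7789) = √(316396968/7789) = 2*√616103995938/7789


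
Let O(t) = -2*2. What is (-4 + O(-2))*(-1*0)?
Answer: 0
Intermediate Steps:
O(t) = -4
(-4 + O(-2))*(-1*0) = (-4 - 4)*(-1*0) = -8*0 = 0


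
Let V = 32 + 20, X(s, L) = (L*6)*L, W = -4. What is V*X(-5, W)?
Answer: 4992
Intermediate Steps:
X(s, L) = 6*L² (X(s, L) = (6*L)*L = 6*L²)
V = 52
V*X(-5, W) = 52*(6*(-4)²) = 52*(6*16) = 52*96 = 4992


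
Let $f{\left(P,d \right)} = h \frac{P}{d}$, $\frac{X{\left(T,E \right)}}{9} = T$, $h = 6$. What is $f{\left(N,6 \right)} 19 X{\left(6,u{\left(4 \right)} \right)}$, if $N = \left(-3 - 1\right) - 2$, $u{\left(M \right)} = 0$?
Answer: $-6156$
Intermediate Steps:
$X{\left(T,E \right)} = 9 T$
$N = -6$ ($N = -4 - 2 = -6$)
$f{\left(P,d \right)} = \frac{6 P}{d}$ ($f{\left(P,d \right)} = 6 \frac{P}{d} = \frac{6 P}{d}$)
$f{\left(N,6 \right)} 19 X{\left(6,u{\left(4 \right)} \right)} = 6 \left(-6\right) \frac{1}{6} \cdot 19 \cdot 9 \cdot 6 = 6 \left(-6\right) \frac{1}{6} \cdot 19 \cdot 54 = \left(-6\right) 19 \cdot 54 = \left(-114\right) 54 = -6156$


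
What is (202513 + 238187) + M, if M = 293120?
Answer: 733820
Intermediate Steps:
(202513 + 238187) + M = (202513 + 238187) + 293120 = 440700 + 293120 = 733820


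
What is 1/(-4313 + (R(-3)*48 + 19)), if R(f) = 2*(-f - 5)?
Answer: -1/4486 ≈ -0.00022292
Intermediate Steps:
R(f) = -10 - 2*f (R(f) = 2*(-5 - f) = -10 - 2*f)
1/(-4313 + (R(-3)*48 + 19)) = 1/(-4313 + ((-10 - 2*(-3))*48 + 19)) = 1/(-4313 + ((-10 + 6)*48 + 19)) = 1/(-4313 + (-4*48 + 19)) = 1/(-4313 + (-192 + 19)) = 1/(-4313 - 173) = 1/(-4486) = -1/4486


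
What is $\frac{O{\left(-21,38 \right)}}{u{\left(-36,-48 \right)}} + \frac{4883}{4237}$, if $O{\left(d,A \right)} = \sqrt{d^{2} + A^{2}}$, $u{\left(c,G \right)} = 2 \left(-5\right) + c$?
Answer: $\frac{257}{223} - \frac{\sqrt{1885}}{46} \approx 0.20863$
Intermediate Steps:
$u{\left(c,G \right)} = -10 + c$
$O{\left(d,A \right)} = \sqrt{A^{2} + d^{2}}$
$\frac{O{\left(-21,38 \right)}}{u{\left(-36,-48 \right)}} + \frac{4883}{4237} = \frac{\sqrt{38^{2} + \left(-21\right)^{2}}}{-10 - 36} + \frac{4883}{4237} = \frac{\sqrt{1444 + 441}}{-46} + 4883 \cdot \frac{1}{4237} = \sqrt{1885} \left(- \frac{1}{46}\right) + \frac{257}{223} = - \frac{\sqrt{1885}}{46} + \frac{257}{223} = \frac{257}{223} - \frac{\sqrt{1885}}{46}$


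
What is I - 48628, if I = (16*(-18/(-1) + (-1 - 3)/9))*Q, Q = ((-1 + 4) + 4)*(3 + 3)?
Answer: -110492/3 ≈ -36831.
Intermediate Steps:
Q = 42 (Q = (3 + 4)*6 = 7*6 = 42)
I = 35392/3 (I = (16*(-18/(-1) + (-1 - 3)/9))*42 = (16*(-18*(-1) - 4*1/9))*42 = (16*(18 - 4/9))*42 = (16*(158/9))*42 = (2528/9)*42 = 35392/3 ≈ 11797.)
I - 48628 = 35392/3 - 48628 = -110492/3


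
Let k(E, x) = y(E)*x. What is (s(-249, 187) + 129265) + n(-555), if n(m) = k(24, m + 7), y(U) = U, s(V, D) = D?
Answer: 116300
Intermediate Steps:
k(E, x) = E*x
n(m) = 168 + 24*m (n(m) = 24*(m + 7) = 24*(7 + m) = 168 + 24*m)
(s(-249, 187) + 129265) + n(-555) = (187 + 129265) + (168 + 24*(-555)) = 129452 + (168 - 13320) = 129452 - 13152 = 116300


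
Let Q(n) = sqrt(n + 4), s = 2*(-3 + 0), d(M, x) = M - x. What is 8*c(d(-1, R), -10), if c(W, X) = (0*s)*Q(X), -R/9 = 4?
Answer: 0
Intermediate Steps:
R = -36 (R = -9*4 = -36)
s = -6 (s = 2*(-3) = -6)
Q(n) = sqrt(4 + n)
c(W, X) = 0 (c(W, X) = (0*(-6))*sqrt(4 + X) = 0*sqrt(4 + X) = 0)
8*c(d(-1, R), -10) = 8*0 = 0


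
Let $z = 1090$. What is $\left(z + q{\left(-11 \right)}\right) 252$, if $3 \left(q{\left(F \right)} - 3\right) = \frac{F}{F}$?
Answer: $275520$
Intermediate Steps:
$q{\left(F \right)} = \frac{10}{3}$ ($q{\left(F \right)} = 3 + \frac{F \frac{1}{F}}{3} = 3 + \frac{1}{3} \cdot 1 = 3 + \frac{1}{3} = \frac{10}{3}$)
$\left(z + q{\left(-11 \right)}\right) 252 = \left(1090 + \frac{10}{3}\right) 252 = \frac{3280}{3} \cdot 252 = 275520$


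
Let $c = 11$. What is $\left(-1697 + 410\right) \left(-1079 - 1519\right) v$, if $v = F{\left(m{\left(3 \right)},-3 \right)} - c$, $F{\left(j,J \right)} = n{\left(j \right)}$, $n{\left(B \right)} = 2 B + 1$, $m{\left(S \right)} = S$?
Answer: $-13374504$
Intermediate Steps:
$n{\left(B \right)} = 1 + 2 B$
$F{\left(j,J \right)} = 1 + 2 j$
$v = -4$ ($v = \left(1 + 2 \cdot 3\right) - 11 = \left(1 + 6\right) - 11 = 7 - 11 = -4$)
$\left(-1697 + 410\right) \left(-1079 - 1519\right) v = \left(-1697 + 410\right) \left(-1079 - 1519\right) \left(-4\right) = \left(-1287\right) \left(-2598\right) \left(-4\right) = 3343626 \left(-4\right) = -13374504$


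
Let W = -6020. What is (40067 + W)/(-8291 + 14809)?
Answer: 34047/6518 ≈ 5.2235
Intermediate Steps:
(40067 + W)/(-8291 + 14809) = (40067 - 6020)/(-8291 + 14809) = 34047/6518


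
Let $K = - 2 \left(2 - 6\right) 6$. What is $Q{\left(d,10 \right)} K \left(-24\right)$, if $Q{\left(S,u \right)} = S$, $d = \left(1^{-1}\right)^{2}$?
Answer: $-1152$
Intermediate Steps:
$d = 1$ ($d = 1^{2} = 1$)
$K = 48$ ($K = - 2 \left(2 - 6\right) 6 = \left(-2\right) \left(-4\right) 6 = 8 \cdot 6 = 48$)
$Q{\left(d,10 \right)} K \left(-24\right) = 1 \cdot 48 \left(-24\right) = 48 \left(-24\right) = -1152$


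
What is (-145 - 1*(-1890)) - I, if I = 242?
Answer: 1503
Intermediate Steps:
(-145 - 1*(-1890)) - I = (-145 - 1*(-1890)) - 1*242 = (-145 + 1890) - 242 = 1745 - 242 = 1503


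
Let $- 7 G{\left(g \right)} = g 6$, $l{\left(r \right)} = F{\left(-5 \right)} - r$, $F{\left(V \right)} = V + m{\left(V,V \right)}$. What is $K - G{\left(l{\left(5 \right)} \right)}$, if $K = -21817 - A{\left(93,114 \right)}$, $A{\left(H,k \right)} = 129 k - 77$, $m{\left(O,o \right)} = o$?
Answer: $- \frac{255212}{7} \approx -36459.0$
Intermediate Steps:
$A{\left(H,k \right)} = -77 + 129 k$
$F{\left(V \right)} = 2 V$ ($F{\left(V \right)} = V + V = 2 V$)
$l{\left(r \right)} = -10 - r$ ($l{\left(r \right)} = 2 \left(-5\right) - r = -10 - r$)
$G{\left(g \right)} = - \frac{6 g}{7}$ ($G{\left(g \right)} = - \frac{g 6}{7} = - \frac{6 g}{7}$)
$K = -36446$ ($K = -21817 - \left(-77 + 129 \cdot 114\right) = -21817 - \left(-77 + 14706\right) = -21817 - 14629 = -36446$)
$K - G{\left(l{\left(5 \right)} \right)} = -36446 - - \frac{6 \left(-10 - 5\right)}{7} = -36446 - \left(- \frac{6}{7}\right) \left(-15\right) = -36446 - \frac{90}{7} = - \frac{255212}{7}$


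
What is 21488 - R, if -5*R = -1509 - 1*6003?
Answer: 99928/5 ≈ 19986.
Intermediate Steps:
R = 7512/5 (R = -(-1509 - 1*6003)/5 = -(-1509 - 6003)/5 = -1/5*(-7512) = 7512/5 ≈ 1502.4)
21488 - R = 21488 - 1*7512/5 = 21488 - 7512/5 = 99928/5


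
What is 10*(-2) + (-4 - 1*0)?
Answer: -24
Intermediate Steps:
10*(-2) + (-4 - 1*0) = -20 + (-4 + 0) = -20 - 4 = -24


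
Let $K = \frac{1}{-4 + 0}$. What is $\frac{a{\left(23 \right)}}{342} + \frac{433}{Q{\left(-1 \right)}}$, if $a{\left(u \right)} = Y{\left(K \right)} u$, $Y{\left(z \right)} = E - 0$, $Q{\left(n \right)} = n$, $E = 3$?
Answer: $- \frac{49339}{114} \approx -432.8$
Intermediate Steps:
$K = - \frac{1}{4}$ ($K = \frac{1}{-4} = - \frac{1}{4} \approx -0.25$)
$Y{\left(z \right)} = 3$ ($Y{\left(z \right)} = 3 - 0 = 3 + 0 = 3$)
$a{\left(u \right)} = 3 u$
$\frac{a{\left(23 \right)}}{342} + \frac{433}{Q{\left(-1 \right)}} = \frac{3 \cdot 23}{342} + \frac{433}{-1} = 69 \cdot \frac{1}{342} + 433 \left(-1\right) = \frac{23}{114} - 433 = - \frac{49339}{114}$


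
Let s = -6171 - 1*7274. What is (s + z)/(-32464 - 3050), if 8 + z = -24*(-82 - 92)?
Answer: 9277/35514 ≈ 0.26122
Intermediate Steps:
s = -13445 (s = -6171 - 7274 = -13445)
z = 4168 (z = -8 - 24*(-82 - 92) = -8 - 24*(-174) = -8 + 4176 = 4168)
(s + z)/(-32464 - 3050) = (-13445 + 4168)/(-32464 - 3050) = -9277/(-35514) = -9277*(-1/35514) = 9277/35514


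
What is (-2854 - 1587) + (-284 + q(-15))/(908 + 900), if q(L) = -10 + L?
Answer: -8029637/1808 ≈ -4441.2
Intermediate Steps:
(-2854 - 1587) + (-284 + q(-15))/(908 + 900) = (-2854 - 1587) + (-284 + (-10 - 15))/(908 + 900) = -4441 + (-284 - 25)/1808 = -4441 - 309*1/1808 = -4441 - 309/1808 = -8029637/1808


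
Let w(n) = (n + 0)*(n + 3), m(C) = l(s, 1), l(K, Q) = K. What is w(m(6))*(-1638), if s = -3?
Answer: 0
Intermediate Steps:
m(C) = -3
w(n) = n*(3 + n)
w(m(6))*(-1638) = -3*(3 - 3)*(-1638) = -3*0*(-1638) = 0*(-1638) = 0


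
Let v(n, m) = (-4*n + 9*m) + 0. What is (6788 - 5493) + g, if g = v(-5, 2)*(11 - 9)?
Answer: 1371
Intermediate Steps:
v(n, m) = -4*n + 9*m
g = 76 (g = (-4*(-5) + 9*2)*(11 - 9) = (20 + 18)*2 = 38*2 = 76)
(6788 - 5493) + g = (6788 - 5493) + 76 = 1295 + 76 = 1371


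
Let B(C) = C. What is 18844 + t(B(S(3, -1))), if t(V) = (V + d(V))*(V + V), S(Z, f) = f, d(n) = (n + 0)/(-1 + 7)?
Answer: 56539/3 ≈ 18846.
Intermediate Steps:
d(n) = n/6
t(V) = 7*V²/3 (t(V) = (V + V/6)*(V + V) = (7*V/6)*(2*V) = 7*V²/3)
18844 + t(B(S(3, -1))) = 18844 + (7/3)*(-1)² = 18844 + (7/3)*1 = 18844 + 7/3 = 56539/3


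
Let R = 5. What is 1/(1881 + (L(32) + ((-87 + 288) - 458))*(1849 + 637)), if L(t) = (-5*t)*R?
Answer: -1/2625821 ≈ -3.8083e-7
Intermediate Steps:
L(t) = -25*t (L(t) = -5*t*5 = -25*t)
1/(1881 + (L(32) + ((-87 + 288) - 458))*(1849 + 637)) = 1/(1881 + (-25*32 + ((-87 + 288) - 458))*(1849 + 637)) = 1/(1881 + (-800 + (201 - 458))*2486) = 1/(1881 + (-800 - 257)*2486) = 1/(1881 - 1057*2486) = 1/(1881 - 2627702) = 1/(-2625821) = -1/2625821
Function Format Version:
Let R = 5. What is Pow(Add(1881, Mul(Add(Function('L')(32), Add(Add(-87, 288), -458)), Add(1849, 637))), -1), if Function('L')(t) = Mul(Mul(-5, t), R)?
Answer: Rational(-1, 2625821) ≈ -3.8083e-7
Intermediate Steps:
Function('L')(t) = Mul(-25, t) (Function('L')(t) = Mul(Mul(-5, t), 5) = Mul(-25, t))
Pow(Add(1881, Mul(Add(Function('L')(32), Add(Add(-87, 288), -458)), Add(1849, 637))), -1) = Pow(Add(1881, Mul(Add(Mul(-25, 32), Add(Add(-87, 288), -458)), Add(1849, 637))), -1) = Pow(Add(1881, Mul(Add(-800, Add(201, -458)), 2486)), -1) = Pow(Add(1881, Mul(Add(-800, -257), 2486)), -1) = Pow(Add(1881, Mul(-1057, 2486)), -1) = Pow(Add(1881, -2627702), -1) = Pow(-2625821, -1) = Rational(-1, 2625821)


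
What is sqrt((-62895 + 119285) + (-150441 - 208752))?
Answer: I*sqrt(302803) ≈ 550.28*I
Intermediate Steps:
sqrt((-62895 + 119285) + (-150441 - 208752)) = sqrt(56390 - 359193) = sqrt(-302803) = I*sqrt(302803)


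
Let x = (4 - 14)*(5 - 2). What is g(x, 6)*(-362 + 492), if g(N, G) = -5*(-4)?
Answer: 2600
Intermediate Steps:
x = -30 (x = -10*3 = -30)
g(N, G) = 20
g(x, 6)*(-362 + 492) = 20*(-362 + 492) = 20*130 = 2600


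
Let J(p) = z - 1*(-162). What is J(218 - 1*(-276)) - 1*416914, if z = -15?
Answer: -416767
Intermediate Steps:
J(p) = 147 (J(p) = -15 - 1*(-162) = -15 + 162 = 147)
J(218 - 1*(-276)) - 1*416914 = 147 - 1*416914 = 147 - 416914 = -416767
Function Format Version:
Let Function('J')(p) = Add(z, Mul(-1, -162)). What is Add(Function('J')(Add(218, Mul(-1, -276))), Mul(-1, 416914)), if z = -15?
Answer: -416767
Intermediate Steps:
Function('J')(p) = 147 (Function('J')(p) = Add(-15, Mul(-1, -162)) = Add(-15, 162) = 147)
Add(Function('J')(Add(218, Mul(-1, -276))), Mul(-1, 416914)) = Add(147, Mul(-1, 416914)) = Add(147, -416914) = -416767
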